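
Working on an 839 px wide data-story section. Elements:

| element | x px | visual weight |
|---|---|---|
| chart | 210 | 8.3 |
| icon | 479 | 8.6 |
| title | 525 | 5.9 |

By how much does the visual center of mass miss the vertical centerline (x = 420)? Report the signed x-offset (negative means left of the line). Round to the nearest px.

≈ -27 px

Total weight = 8.3 + 8.6 + 5.9 = 22.8.
x-moment: 8.3·210 + 8.6·479 + 5.9·525 = 8959.9; centroid 8959.9/22.8 ≈ 392.98.
Against x = 420, that's 392.98 − 420 = -27.02.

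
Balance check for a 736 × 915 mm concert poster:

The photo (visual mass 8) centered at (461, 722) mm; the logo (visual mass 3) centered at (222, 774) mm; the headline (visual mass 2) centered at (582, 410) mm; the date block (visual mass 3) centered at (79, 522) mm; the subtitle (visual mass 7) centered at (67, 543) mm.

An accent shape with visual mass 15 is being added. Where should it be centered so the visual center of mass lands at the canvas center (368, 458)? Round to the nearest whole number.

With the accent shape, Σw becomes 8 + 3 + 2 + 3 + 7 + 15 = 38.
Along x: (6224 + 15·x) / 38 = 368 (existing moment 8·461 + 3·222 + 2·582 + 3·79 + 7·67 = 6224) ⇒ x = (13984 − 6224) / 15 ≈ 517.33.
Along y: (14285 + 15·y) / 38 = 458 (existing moment 8·722 + 3·774 + 2·410 + 3·522 + 7·543 = 14285) ⇒ y = (17404 − 14285) / 15 ≈ 207.93.

(517, 208)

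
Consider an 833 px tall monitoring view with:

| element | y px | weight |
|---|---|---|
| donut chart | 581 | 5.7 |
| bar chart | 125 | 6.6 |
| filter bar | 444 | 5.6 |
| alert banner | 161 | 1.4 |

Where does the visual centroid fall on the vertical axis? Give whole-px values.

Σw = 5.7 + 6.6 + 5.6 + 1.4 = 19.3.
y: (5.7·581 + 6.6·125 + 5.6·444 + 1.4·161) / 19.3 = 6848.5 / 19.3 ≈ 354.84

y ≈ 355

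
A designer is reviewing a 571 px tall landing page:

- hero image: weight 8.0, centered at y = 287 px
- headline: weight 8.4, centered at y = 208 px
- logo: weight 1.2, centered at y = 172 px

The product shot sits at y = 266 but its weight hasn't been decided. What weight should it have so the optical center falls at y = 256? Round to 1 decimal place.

w ≈ 25.6

Known weights sum to 8.0 + 8.4 + 1.2 = 17.6; their moment is 8.0·287 + 8.4·208 + 1.2·172 = 4249.6.
Balance at y = 256 requires (4249.6 + w·266) / (17.6 + w) = 256.
Solving: w = (256·17.6 − 4249.6) / (266 − 256) = 256.0 / 10 ≈ 25.60.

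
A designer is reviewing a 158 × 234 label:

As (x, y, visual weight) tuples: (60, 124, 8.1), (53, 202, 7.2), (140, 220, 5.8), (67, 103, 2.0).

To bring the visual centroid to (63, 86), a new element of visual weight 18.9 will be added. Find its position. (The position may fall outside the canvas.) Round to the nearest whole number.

(44, -17)

After adding the new element, total weight = 8.1 + 7.2 + 5.8 + 2.0 + 18.9 = 42.0.
x: need Σw·x = 42.0·63 = 2646.0. Existing = 8.1·60 + 7.2·53 + 5.8·140 + 2.0·67 = 1813.6. Remainder 832.4 / 18.9 ≈ 44.04.
y: need Σw·y = 42.0·86 = 3612.0. Existing = 8.1·124 + 7.2·202 + 5.8·220 + 2.0·103 = 3940.8. Remainder -328.8 / 18.9 ≈ -17.40.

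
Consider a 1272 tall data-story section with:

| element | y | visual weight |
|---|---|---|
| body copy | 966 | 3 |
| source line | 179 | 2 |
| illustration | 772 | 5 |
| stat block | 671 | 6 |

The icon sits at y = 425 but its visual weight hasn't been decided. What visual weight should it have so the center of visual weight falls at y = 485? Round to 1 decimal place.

Known weights sum to 3 + 2 + 5 + 6 = 16; their moment is 3·966 + 2·179 + 5·772 + 6·671 = 11142.
For the centroid to hit 485: (11142 + w·425) / (16 + w) = 485.
So w = (485·16 − 11142)/(425 − 485) = -3382/-60 ≈ 56.37.

w ≈ 56.4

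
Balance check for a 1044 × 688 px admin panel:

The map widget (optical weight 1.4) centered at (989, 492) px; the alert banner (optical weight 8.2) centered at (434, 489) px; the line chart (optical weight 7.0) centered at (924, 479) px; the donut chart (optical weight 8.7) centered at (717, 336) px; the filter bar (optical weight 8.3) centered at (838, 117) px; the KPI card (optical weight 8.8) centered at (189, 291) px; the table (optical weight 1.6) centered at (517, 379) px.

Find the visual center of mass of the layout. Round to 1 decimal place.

(615.8, 343.5)

Total weight = 1.4 + 8.2 + 7.0 + 8.7 + 8.3 + 8.8 + 1.6 = 44.0.
x: (1.4·989 + 8.2·434 + 7.0·924 + 8.7·717 + 8.3·838 + 8.8·189 + 1.6·517) / 44.0 = 27095.1 / 44.0 ≈ 615.80
y: (1.4·492 + 8.2·489 + 7.0·479 + 8.7·336 + 8.3·117 + 8.8·291 + 1.6·379) / 44.0 = 15113.1 / 44.0 ≈ 343.48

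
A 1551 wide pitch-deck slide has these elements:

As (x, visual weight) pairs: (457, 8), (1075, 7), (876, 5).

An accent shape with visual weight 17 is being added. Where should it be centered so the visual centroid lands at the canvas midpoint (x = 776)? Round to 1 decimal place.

x ≈ 773.6

New total weight: (8 + 7 + 5) + 17 = 37.
x: need Σw·x = 37·776 = 28712. Existing = 8·457 + 7·1075 + 5·876 = 15561. Remainder 13151 / 17 ≈ 773.59.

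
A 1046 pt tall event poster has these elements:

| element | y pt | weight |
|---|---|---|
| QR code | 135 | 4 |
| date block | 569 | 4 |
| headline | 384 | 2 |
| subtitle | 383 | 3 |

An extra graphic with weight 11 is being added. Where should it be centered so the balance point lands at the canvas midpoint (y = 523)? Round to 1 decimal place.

y ≈ 710.8

New total weight: (4 + 4 + 2 + 3) + 11 = 24.
y: target moment 24×523 = 12552; current 4·135 + 4·569 + 2·384 + 3·383 = 4733; the extra graphic supplies 7819, so y = 7819/11 ≈ 710.82.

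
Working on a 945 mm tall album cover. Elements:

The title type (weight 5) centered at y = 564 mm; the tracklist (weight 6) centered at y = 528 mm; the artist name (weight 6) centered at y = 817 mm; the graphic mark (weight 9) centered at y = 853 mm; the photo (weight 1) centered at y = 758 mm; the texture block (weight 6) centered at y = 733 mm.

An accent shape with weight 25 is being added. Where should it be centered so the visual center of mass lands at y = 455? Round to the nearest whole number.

y ≈ 107

After adding the accent shape, total weight = 5 + 6 + 6 + 9 + 1 + 6 + 25 = 58.
Along y: (23723 + 25·y) / 58 = 455 (existing moment 5·564 + 6·528 + 6·817 + 9·853 + 1·758 + 6·733 = 23723) ⇒ y = (26390 − 23723) / 25 ≈ 106.68.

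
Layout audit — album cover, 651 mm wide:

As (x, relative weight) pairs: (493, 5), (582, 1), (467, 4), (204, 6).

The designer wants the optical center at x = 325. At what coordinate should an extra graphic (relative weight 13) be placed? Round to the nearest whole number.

With the extra graphic, Σw becomes 5 + 1 + 4 + 6 + 13 = 29.
Along x: (6139 + 13·x) / 29 = 325 (existing moment 5·493 + 1·582 + 4·467 + 6·204 = 6139) ⇒ x = (9425 − 6139) / 13 ≈ 252.77.

x ≈ 253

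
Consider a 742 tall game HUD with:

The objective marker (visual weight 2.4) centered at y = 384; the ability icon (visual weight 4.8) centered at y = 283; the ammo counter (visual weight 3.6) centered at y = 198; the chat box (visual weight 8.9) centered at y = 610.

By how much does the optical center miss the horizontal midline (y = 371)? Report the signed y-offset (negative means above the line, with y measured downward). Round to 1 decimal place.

≈ 56.5

Weights sum to 2.4 + 4.8 + 3.6 + 8.9 = 19.7.
y: (2.4·384 + 4.8·283 + 3.6·198 + 8.9·610) / 19.7 = 8421.8 / 19.7 ≈ 427.50
Difference: 427.50 − 371 ≈ 56.50.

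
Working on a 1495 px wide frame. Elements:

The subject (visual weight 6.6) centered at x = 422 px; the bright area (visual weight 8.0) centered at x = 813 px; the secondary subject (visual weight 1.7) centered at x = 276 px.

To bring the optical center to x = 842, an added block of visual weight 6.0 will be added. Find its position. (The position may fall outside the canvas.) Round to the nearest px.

After adding the added block, total weight = 6.6 + 8.0 + 1.7 + 6.0 = 22.3.
x: target moment 22.3×842 = 18776.6; current 6.6·422 + 8.0·813 + 1.7·276 = 9758.4; the added block supplies 9018.2, so x = 9018.2/6.0 ≈ 1503.03.

x ≈ 1503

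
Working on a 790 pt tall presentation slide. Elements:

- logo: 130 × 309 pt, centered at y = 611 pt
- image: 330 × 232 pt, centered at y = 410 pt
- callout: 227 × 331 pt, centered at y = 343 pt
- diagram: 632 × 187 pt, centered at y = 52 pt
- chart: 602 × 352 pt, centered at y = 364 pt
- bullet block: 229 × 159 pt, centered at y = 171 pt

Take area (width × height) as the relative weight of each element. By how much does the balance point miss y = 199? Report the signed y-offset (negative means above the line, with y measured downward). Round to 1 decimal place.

Areas → weights: logo 130·309 = 40170, image 330·232 = 76560, callout 227·331 = 75137, diagram 632·187 = 118184, chart 602·352 = 211904, bullet block 229·159 = 36411; Σw = 558366.
Σw·y = 171210366; ȳ = 171210366/558366 ≈ 306.63.
Against y = 199, that's 306.63 − 199 = 107.63.

≈ 107.6 pt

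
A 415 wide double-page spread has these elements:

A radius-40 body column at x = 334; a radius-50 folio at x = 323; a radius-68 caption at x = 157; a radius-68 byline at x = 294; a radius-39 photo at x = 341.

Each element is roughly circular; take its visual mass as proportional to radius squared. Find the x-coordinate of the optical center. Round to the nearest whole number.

r² weights: body column 40² = 1600, folio 50² = 2500, caption 68² = 4624, byline 68² = 4624, photo 39² = 1521. Total = 14869.
x-moment: 1600·334 + 2500·323 + 4624·157 + 4624·294 + 1521·341 = 3945985; centroid 3945985/14869 ≈ 265.38.

x ≈ 265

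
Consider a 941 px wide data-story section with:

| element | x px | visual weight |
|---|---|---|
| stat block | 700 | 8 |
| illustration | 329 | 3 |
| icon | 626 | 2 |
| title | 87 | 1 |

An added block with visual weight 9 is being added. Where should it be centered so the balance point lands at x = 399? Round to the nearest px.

x ≈ 139

New total weight: (8 + 3 + 2 + 1) + 9 = 23.
x: need Σw·x = 23·399 = 9177. Existing = 8·700 + 3·329 + 2·626 + 1·87 = 7926. Remainder 1251 / 9 ≈ 139.00.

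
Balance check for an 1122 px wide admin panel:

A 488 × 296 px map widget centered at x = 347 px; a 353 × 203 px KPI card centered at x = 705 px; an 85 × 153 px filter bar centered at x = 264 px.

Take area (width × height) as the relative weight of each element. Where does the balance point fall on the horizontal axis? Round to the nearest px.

x ≈ 454

Taking area as weight: map widget 488·296 = 144448, KPI card 353·203 = 71659, filter bar 85·153 = 13005. Sum 229112.
Σw·x = 144448·347 + 71659·705 + 13005·264 = 104076371, so x̄ = 104076371/229112 ≈ 454.26.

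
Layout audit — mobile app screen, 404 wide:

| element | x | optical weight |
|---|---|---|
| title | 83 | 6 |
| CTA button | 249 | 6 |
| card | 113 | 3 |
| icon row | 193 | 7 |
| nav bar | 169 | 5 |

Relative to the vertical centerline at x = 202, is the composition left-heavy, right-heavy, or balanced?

Weights sum to 6 + 6 + 3 + 7 + 5 = 27.
x-moment: 6·83 + 6·249 + 3·113 + 7·193 + 5·169 = 4527; centroid 4527/27 ≈ 167.67.
Since 167.7 is left of 202, the composition reads left-heavy.

left-heavy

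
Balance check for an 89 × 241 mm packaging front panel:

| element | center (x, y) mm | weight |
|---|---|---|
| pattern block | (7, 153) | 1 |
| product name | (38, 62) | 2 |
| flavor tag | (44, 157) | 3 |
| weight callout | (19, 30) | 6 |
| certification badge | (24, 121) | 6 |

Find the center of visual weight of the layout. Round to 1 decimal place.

(26.3, 91.9)

Total weight = 1 + 2 + 3 + 6 + 6 = 18.
x-moment: 1·7 + 2·38 + 3·44 + 6·19 + 6·24 = 473; centroid 473/18 ≈ 26.28.
y-moment: 1·153 + 2·62 + 3·157 + 6·30 + 6·121 = 1654; centroid 1654/18 ≈ 91.89.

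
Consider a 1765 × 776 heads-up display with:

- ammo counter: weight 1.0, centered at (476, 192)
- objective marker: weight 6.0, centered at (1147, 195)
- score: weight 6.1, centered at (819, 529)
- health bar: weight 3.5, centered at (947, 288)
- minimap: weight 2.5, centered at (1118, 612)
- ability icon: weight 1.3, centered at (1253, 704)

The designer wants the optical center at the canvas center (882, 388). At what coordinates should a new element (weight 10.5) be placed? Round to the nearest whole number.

(682, 376)

With the new element, Σw becomes 1.0 + 6.0 + 6.1 + 3.5 + 2.5 + 1.3 + 10.5 = 30.9.
x: target moment 30.9×882 = 27253.8; current 1.0·476 + 6.0·1147 + 6.1·819 + 3.5·947 + 2.5·1118 + 1.3·1253 = 20092.3; the new element supplies 7161.5, so x = 7161.5/10.5 ≈ 682.05.
y: target moment 30.9×388 = 11989.2; current 1.0·192 + 6.0·195 + 6.1·529 + 3.5·288 + 2.5·612 + 1.3·704 = 8042.1; the new element supplies 3947.1, so y = 3947.1/10.5 ≈ 375.91.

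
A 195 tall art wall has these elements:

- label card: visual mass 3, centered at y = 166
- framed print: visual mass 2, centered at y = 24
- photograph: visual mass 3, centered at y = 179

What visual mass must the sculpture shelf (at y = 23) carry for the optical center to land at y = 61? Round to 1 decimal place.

Known weights sum to 3 + 2 + 3 = 8; their moment is 3·166 + 2·24 + 3·179 = 1083.
Balance at y = 61 requires (1083 + w·23) / (8 + w) = 61.
Solving: w = (61·8 − 1083) / (23 − 61) = -595 / -38 ≈ 15.66.

w ≈ 15.7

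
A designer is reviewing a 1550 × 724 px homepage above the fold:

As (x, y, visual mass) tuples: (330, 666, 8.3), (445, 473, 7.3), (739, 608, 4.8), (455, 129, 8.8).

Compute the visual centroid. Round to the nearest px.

Total weight = 8.3 + 7.3 + 4.8 + 8.8 = 29.2.
x-moment: 8.3·330 + 7.3·445 + 4.8·739 + 8.8·455 = 13538.7; centroid 13538.7/29.2 ≈ 463.65.
y-moment: 8.3·666 + 7.3·473 + 4.8·608 + 8.8·129 = 13034.3; centroid 13034.3/29.2 ≈ 446.38.

(464, 446)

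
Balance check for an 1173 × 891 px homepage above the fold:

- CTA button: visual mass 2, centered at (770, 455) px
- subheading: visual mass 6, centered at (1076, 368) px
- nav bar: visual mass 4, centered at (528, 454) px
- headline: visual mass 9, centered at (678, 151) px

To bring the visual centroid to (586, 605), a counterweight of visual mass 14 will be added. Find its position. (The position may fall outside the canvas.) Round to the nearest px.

After adding the counterweight, total weight = 2 + 6 + 4 + 9 + 14 = 35.
Along x: (16210 + 14·x) / 35 = 586 (existing moment 2·770 + 6·1076 + 4·528 + 9·678 = 16210) ⇒ x = (20510 − 16210) / 14 ≈ 307.14.
Along y: (6293 + 14·y) / 35 = 605 (existing moment 2·455 + 6·368 + 4·454 + 9·151 = 6293) ⇒ y = (21175 − 6293) / 14 ≈ 1063.00.

(307, 1063)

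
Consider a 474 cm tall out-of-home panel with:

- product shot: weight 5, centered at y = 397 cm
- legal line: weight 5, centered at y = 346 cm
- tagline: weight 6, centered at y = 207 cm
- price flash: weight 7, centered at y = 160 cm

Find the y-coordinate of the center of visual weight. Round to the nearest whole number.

y ≈ 264

Σw = 5 + 5 + 6 + 7 = 23.
y-moment: 5·397 + 5·346 + 6·207 + 7·160 = 6077; centroid 6077/23 ≈ 264.22.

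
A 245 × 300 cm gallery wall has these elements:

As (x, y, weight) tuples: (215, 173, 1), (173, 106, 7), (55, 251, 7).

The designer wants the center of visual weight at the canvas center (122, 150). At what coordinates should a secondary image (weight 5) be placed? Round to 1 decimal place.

New total weight: (1 + 7 + 7) + 5 = 20.
x: target moment 20×122 = 2440; current 1·215 + 7·173 + 7·55 = 1811; the secondary image supplies 629, so x = 629/5 ≈ 125.80.
y: target moment 20×150 = 3000; current 1·173 + 7·106 + 7·251 = 2672; the secondary image supplies 328, so y = 328/5 ≈ 65.60.

(125.8, 65.6)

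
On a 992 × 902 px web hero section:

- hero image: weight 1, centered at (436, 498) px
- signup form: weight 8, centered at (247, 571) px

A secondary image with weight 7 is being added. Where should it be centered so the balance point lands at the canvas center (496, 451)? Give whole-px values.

With the secondary image, Σw becomes 1 + 8 + 7 = 16.
Along x: (2412 + 7·x) / 16 = 496 (existing moment 1·436 + 8·247 = 2412) ⇒ x = (7936 − 2412) / 7 ≈ 789.14.
Along y: (5066 + 7·y) / 16 = 451 (existing moment 1·498 + 8·571 = 5066) ⇒ y = (7216 − 5066) / 7 ≈ 307.14.

(789, 307)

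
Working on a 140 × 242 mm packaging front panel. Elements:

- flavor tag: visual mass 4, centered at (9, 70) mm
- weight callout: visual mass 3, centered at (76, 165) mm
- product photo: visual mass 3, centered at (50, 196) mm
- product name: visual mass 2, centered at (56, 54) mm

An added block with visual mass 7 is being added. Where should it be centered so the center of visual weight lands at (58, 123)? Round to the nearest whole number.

New total weight: (4 + 3 + 3 + 2) + 7 = 19.
x: target moment 19×58 = 1102; current 4·9 + 3·76 + 3·50 + 2·56 = 526; the added block supplies 576, so x = 576/7 ≈ 82.29.
y: target moment 19×123 = 2337; current 4·70 + 3·165 + 3·196 + 2·54 = 1471; the added block supplies 866, so y = 866/7 ≈ 123.71.

(82, 124)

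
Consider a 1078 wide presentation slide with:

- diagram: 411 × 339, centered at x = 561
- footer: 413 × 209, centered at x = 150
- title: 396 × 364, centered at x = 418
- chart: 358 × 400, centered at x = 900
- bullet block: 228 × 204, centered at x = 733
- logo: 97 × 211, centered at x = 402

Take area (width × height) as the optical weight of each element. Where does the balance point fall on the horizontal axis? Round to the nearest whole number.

Areas: diagram 411·339 = 139329, footer 413·209 = 86317, title 396·364 = 144144, chart 358·400 = 143200, bullet block 228·204 = 46512, logo 97·211 = 20467. Total weight = 579969.
Σw·x = 139329·561 + 86317·150 + 144144·418 + 143200·900 + 46512·733 + 20467·402 = 322564341, so x̄ = 322564341/579969 ≈ 556.18.

x ≈ 556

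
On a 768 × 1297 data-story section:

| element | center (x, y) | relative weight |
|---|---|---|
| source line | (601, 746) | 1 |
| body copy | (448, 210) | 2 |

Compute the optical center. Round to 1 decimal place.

Weights sum to 1 + 2 = 3.
x: (1·601 + 2·448) / 3 = 1497 / 3 ≈ 499.00
y: (1·746 + 2·210) / 3 = 1166 / 3 ≈ 388.67

(499.0, 388.7)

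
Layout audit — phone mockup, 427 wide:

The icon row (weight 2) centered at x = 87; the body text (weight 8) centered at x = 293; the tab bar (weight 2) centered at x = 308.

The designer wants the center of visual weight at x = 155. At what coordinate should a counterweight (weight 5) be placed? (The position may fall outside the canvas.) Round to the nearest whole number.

x ≈ -100

With the counterweight, Σw becomes 2 + 8 + 2 + 5 = 17.
x: target moment 17×155 = 2635; current 2·87 + 8·293 + 2·308 = 3134; the counterweight supplies -499, so x = -499/5 ≈ -99.80.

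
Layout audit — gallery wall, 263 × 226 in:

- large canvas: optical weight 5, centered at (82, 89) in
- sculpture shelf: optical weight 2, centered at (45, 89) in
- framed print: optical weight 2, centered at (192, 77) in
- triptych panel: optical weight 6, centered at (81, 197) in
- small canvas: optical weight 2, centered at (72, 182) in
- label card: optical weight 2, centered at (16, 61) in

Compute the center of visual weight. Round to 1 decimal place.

Total weight = 5 + 2 + 2 + 6 + 2 + 2 = 19.
x: moment 1546 / weight 19 ≈ 81.37
y: moment 2445 / weight 19 ≈ 128.68

(81.4, 128.7)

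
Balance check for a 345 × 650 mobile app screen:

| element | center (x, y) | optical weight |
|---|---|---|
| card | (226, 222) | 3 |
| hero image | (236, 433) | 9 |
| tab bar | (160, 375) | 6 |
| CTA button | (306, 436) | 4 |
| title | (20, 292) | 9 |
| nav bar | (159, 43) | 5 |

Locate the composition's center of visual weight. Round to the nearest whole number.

(166, 317)

Weights sum to 3 + 9 + 6 + 4 + 9 + 5 = 36.
x: (3·226 + 9·236 + 6·160 + 4·306 + 9·20 + 5·159) / 36 = 5961 / 36 ≈ 165.58
y: (3·222 + 9·433 + 6·375 + 4·436 + 9·292 + 5·43) / 36 = 11400 / 36 ≈ 316.67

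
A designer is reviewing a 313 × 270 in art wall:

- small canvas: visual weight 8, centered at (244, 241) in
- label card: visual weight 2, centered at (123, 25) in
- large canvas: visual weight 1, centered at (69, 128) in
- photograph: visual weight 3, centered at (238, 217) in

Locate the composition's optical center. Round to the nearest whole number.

Total weight = 8 + 2 + 1 + 3 = 14.
x: (8·244 + 2·123 + 1·69 + 3·238) / 14 = 2981 / 14 ≈ 212.93
y: (8·241 + 2·25 + 1·128 + 3·217) / 14 = 2757 / 14 ≈ 196.93

(213, 197)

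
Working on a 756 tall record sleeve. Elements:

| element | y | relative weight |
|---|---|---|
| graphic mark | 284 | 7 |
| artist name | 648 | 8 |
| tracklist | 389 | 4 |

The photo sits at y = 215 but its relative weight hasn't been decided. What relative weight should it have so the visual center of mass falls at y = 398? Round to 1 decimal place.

w ≈ 6.4

Fixed elements: Σw = 7 + 8 + 4 = 19, Σw·y = 7·284 + 8·648 + 4·389 = 8728.
For the centroid to hit 398: (8728 + w·215) / (19 + w) = 398.
So w = (398·19 − 8728)/(215 − 398) = -1166/-183 ≈ 6.37.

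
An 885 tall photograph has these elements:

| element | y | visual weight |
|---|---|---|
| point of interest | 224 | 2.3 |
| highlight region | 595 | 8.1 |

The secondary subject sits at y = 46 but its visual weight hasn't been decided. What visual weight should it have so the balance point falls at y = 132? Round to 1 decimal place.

w ≈ 46.1

Existing Σw = 10.4 (2.3 + 8.1); existing moment 2.3·224 + 8.1·595 = 5334.7.
For the centroid to hit 132: (5334.7 + w·46) / (10.4 + w) = 132.
Rearranging, w·(46 − 132) = 132·10.4 − 5334.7 = -3961.9, so w ≈ -3961.9/-86 = 46.07.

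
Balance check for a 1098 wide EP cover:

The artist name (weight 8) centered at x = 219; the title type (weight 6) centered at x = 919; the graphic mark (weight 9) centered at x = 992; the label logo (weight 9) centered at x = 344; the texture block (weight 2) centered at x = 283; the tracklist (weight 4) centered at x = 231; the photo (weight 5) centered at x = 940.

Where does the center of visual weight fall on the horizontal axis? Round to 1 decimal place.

Weights sum to 8 + 6 + 9 + 9 + 2 + 4 + 5 = 43.
x: moment 25480 / weight 43 ≈ 592.56

x ≈ 592.6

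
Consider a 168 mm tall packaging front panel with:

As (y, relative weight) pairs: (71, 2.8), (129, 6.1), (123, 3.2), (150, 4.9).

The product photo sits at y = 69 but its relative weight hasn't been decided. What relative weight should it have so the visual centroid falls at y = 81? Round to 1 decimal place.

Known weights sum to 2.8 + 6.1 + 3.2 + 4.9 = 17.0; their moment is 2.8·71 + 6.1·129 + 3.2·123 + 4.9·150 = 2114.3.
Balance at y = 81 requires (2114.3 + w·69) / (17.0 + w) = 81.
Rearranging, w·(69 − 81) = 81·17.0 − 2114.3 = -737.3, so w ≈ -737.3/-12 = 61.44.

w ≈ 61.4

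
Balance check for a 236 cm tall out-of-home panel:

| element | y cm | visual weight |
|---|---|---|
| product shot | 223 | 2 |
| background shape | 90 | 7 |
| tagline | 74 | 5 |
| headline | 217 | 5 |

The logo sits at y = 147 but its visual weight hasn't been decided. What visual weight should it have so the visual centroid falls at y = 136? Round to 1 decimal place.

w ≈ 4.8

Known weights sum to 2 + 7 + 5 + 5 = 19; their moment is 2·223 + 7·90 + 5·74 + 5·217 = 2531.
For the centroid to hit 136: (2531 + w·147) / (19 + w) = 136.
Solving: w = (136·19 − 2531) / (147 − 136) = 53 / 11 ≈ 4.82.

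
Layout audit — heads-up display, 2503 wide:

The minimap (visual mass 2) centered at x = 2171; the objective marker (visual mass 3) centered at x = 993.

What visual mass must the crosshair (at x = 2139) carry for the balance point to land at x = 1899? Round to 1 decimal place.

Known weights sum to 2 + 3 = 5; their moment is 2·2171 + 3·993 = 7321.
For the centroid to hit 1899: (7321 + w·2139) / (5 + w) = 1899.
So w = (1899·5 − 7321)/(2139 − 1899) = 2174/240 ≈ 9.06.

w ≈ 9.1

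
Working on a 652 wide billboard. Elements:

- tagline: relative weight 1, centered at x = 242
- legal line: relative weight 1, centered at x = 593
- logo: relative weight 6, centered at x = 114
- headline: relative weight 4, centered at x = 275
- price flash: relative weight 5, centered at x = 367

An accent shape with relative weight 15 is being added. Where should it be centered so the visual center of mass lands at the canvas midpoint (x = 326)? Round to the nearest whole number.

With the accent shape, Σw becomes 1 + 1 + 6 + 4 + 5 + 15 = 32.
Along x: (4454 + 15·x) / 32 = 326 (existing moment 1·242 + 1·593 + 6·114 + 4·275 + 5·367 = 4454) ⇒ x = (10432 − 4454) / 15 ≈ 398.53.

x ≈ 399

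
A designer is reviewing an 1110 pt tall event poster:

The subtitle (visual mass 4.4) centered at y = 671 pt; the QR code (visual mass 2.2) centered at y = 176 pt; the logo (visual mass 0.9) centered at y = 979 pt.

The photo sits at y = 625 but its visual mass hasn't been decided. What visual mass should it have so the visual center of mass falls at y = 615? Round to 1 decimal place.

w ≈ 39.2

Existing Σw = 7.5 (4.4 + 2.2 + 0.9); existing moment 4.4·671 + 2.2·176 + 0.9·979 = 4220.7.
Set Σw·y/Σw = 615: (4220.7 + 625w) = 615·(7.5 + w).
So w = (615·7.5 − 4220.7)/(625 − 615) = 391.8/10 ≈ 39.18.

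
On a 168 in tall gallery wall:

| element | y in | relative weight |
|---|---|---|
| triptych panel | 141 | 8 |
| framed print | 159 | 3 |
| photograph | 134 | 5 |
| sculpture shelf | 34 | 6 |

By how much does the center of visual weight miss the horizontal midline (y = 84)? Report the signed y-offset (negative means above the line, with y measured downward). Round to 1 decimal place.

Weights sum to 8 + 3 + 5 + 6 = 22.
Σw·y = 8·141 + 3·159 + 5·134 + 6·34 = 2479, so ȳ = 2479/22 ≈ 112.68.
Difference: 112.68 − 84 ≈ 28.68.

≈ 28.7 in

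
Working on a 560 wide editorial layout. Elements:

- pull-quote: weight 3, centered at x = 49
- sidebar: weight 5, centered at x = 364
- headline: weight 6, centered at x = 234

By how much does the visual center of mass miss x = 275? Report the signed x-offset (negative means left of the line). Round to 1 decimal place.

≈ -34.2

Σw = 3 + 5 + 6 = 14.
x: (3·49 + 5·364 + 6·234) / 14 = 3371 / 14 ≈ 240.79
Against x = 275, that's 240.79 − 275 = -34.21.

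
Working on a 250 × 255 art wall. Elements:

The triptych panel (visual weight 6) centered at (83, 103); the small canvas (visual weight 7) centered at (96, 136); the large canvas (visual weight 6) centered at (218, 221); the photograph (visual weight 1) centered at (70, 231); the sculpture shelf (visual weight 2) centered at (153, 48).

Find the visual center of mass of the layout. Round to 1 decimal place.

(129.7, 146.5)

Total weight = 6 + 7 + 6 + 1 + 2 = 22.
Σw·x = 6·83 + 7·96 + 6·218 + 1·70 + 2·153 = 2854, so x̄ = 2854/22 ≈ 129.73.
Σw·y = 6·103 + 7·136 + 6·221 + 1·231 + 2·48 = 3223, so ȳ = 3223/22 ≈ 146.50.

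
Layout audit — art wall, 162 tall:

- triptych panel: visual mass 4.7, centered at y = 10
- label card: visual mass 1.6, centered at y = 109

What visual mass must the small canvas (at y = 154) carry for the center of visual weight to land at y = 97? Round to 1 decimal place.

w ≈ 6.8

Existing Σw = 6.3 (4.7 + 1.6); existing moment 4.7·10 + 1.6·109 = 221.4.
For the centroid to hit 97: (221.4 + w·154) / (6.3 + w) = 97.
Rearranging, w·(154 − 97) = 97·6.3 − 221.4 = 389.7, so w ≈ 389.7/57 = 6.84.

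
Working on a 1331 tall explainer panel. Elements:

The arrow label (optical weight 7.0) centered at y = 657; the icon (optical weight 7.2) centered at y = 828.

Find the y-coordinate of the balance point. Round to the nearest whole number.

Σw = 7.0 + 7.2 = 14.2.
y-moment: 7.0·657 + 7.2·828 = 10560.6; centroid 10560.6/14.2 ≈ 743.70.

y ≈ 744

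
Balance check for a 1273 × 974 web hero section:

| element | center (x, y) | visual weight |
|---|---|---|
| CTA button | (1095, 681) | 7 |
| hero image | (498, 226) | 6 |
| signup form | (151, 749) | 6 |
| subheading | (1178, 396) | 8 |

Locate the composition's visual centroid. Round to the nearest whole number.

(777, 511)

Weights sum to 7 + 6 + 6 + 8 = 27.
x-moment: 7·1095 + 6·498 + 6·151 + 8·1178 = 20983; centroid 20983/27 ≈ 777.15.
y-moment: 7·681 + 6·226 + 6·749 + 8·396 = 13785; centroid 13785/27 ≈ 510.56.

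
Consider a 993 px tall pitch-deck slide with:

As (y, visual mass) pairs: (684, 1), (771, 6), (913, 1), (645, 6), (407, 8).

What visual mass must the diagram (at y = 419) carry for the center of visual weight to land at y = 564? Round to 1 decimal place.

w ≈ 6.5

Existing Σw = 22 (1 + 6 + 1 + 6 + 8); existing moment 1·684 + 6·771 + 1·913 + 6·645 + 8·407 = 13349.
Set Σw·y/Σw = 564: (13349 + 419w) = 564·(22 + w).
Rearranging, w·(419 − 564) = 564·22 − 13349 = -941, so w ≈ -941/-145 = 6.49.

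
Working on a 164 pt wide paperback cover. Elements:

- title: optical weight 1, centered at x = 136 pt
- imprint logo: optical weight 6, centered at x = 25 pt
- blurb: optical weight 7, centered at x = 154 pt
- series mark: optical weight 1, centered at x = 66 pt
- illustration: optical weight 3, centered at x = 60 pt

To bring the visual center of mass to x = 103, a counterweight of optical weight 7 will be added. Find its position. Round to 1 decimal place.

x ≈ 137.9

With the counterweight, Σw becomes 1 + 6 + 7 + 1 + 3 + 7 = 25.
Along x: (1610 + 7·x) / 25 = 103 (existing moment 1·136 + 6·25 + 7·154 + 1·66 + 3·60 = 1610) ⇒ x = (2575 − 1610) / 7 ≈ 137.86.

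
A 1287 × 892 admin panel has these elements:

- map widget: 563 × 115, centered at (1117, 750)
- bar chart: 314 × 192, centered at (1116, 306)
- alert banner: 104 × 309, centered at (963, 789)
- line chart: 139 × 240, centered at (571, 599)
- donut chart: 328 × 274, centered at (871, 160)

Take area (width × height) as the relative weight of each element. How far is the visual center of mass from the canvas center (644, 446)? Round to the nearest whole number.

Areas → weights: map widget 563·115 = 64745, bar chart 314·192 = 60288, alert banner 104·309 = 32136, line chart 139·240 = 33360, donut chart 328·274 = 89872; Σw = 280401.
x-moment: 64745·1117 + 60288·1116 + 32136·963 + 33360·571 + 89872·871 = 267875613; centroid 267875613/280401 ≈ 955.33.
y-moment: 64745·750 + 60288·306 + 32136·789 + 33360·599 + 89872·160 = 126724342; centroid 126724342/280401 ≈ 451.94.
Relative to (644, 446): Δ = (311.33, 5.94); |Δ| = √(311.33² + 5.94²) ≈ 311.39.

≈ 311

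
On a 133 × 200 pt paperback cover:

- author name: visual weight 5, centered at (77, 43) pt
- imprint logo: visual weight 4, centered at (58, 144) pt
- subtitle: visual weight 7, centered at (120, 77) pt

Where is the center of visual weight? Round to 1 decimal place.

Weights sum to 5 + 4 + 7 = 16.
Σw·x = 5·77 + 4·58 + 7·120 = 1457, so x̄ = 1457/16 ≈ 91.06.
Σw·y = 5·43 + 4·144 + 7·77 = 1330, so ȳ = 1330/16 ≈ 83.12.

(91.1, 83.1)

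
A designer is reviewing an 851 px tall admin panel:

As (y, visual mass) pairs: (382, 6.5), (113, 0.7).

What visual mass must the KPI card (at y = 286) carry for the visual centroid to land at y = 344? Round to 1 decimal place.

w ≈ 1.5

Existing Σw = 7.2 (6.5 + 0.7); existing moment 6.5·382 + 0.7·113 = 2562.1.
Set Σw·y/Σw = 344: (2562.1 + 286w) = 344·(7.2 + w).
So w = (344·7.2 − 2562.1)/(286 − 344) = -85.3/-58 ≈ 1.47.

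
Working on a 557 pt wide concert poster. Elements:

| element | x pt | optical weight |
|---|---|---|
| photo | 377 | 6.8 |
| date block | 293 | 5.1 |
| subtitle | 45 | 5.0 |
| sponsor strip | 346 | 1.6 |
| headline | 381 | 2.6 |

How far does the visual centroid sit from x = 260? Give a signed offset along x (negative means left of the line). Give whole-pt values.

Σw = 6.8 + 5.1 + 5.0 + 1.6 + 2.6 = 21.1.
x: (6.8·377 + 5.1·293 + 5.0·45 + 1.6·346 + 2.6·381) / 21.1 = 5827.1 / 21.1 ≈ 276.17
Difference: 276.17 − 260 ≈ 16.17.

≈ 16 pt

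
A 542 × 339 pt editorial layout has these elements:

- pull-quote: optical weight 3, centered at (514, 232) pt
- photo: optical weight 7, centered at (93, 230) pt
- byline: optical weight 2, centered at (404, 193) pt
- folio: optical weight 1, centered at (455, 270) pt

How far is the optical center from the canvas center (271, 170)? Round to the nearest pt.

Weights sum to 3 + 7 + 2 + 1 = 13.
Σw·x = 3·514 + 7·93 + 2·404 + 1·455 = 3456, so x̄ = 3456/13 ≈ 265.85.
Σw·y = 3·232 + 7·230 + 2·193 + 1·270 = 2962, so ȳ = 2962/13 ≈ 227.85.
Relative to (271, 170): Δ = (-5.15, 57.85); |Δ| = √(-5.15² + 57.85²) ≈ 58.08.

≈ 58 pt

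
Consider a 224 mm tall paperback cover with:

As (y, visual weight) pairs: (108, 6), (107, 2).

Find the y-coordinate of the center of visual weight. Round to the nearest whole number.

y ≈ 108

Σw = 6 + 2 = 8.
y-moment: 6·108 + 2·107 = 862; centroid 862/8 ≈ 107.75.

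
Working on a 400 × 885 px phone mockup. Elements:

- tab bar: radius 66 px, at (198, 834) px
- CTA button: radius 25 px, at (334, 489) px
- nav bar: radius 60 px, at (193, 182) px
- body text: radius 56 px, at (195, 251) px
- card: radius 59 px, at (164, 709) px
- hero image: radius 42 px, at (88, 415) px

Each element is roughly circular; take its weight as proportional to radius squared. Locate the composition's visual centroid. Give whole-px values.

(183, 506)

Weights ∝ r²: tab bar 66² = 4356, CTA button 25² = 625, nav bar 60² = 3600, body text 56² = 3136, card 59² = 3481, hero image 42² = 1764; Σw = 16962.
x: moment 3103674 / weight 16962 ≈ 182.98
y: moment 8580954 / weight 16962 ≈ 505.89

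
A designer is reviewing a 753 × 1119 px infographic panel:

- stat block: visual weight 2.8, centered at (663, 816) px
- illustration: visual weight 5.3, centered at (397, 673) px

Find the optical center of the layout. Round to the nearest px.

(489, 722)

Total weight = 2.8 + 5.3 = 8.1.
x: (2.8·663 + 5.3·397) / 8.1 = 3960.5 / 8.1 ≈ 488.95
y: (2.8·816 + 5.3·673) / 8.1 = 5851.7 / 8.1 ≈ 722.43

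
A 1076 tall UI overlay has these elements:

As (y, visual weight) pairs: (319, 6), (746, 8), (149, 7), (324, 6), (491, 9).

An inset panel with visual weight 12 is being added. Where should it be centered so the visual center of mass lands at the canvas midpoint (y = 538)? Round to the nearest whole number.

y ≈ 878

With the inset panel, Σw becomes 6 + 8 + 7 + 6 + 9 + 12 = 48.
Along y: (15288 + 12·y) / 48 = 538 (existing moment 6·319 + 8·746 + 7·149 + 6·324 + 9·491 = 15288) ⇒ y = (25824 − 15288) / 12 ≈ 878.00.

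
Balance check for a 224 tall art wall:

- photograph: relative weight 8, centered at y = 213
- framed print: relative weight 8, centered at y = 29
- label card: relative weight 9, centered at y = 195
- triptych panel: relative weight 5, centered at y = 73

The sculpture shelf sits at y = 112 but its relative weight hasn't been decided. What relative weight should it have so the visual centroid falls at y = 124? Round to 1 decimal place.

Fixed elements: Σw = 8 + 8 + 9 + 5 = 30, Σw·y = 8·213 + 8·29 + 9·195 + 5·73 = 4056.
Balance at y = 124 requires (4056 + w·112) / (30 + w) = 124.
So w = (124·30 − 4056)/(112 − 124) = -336/-12 ≈ 28.00.

w ≈ 28.0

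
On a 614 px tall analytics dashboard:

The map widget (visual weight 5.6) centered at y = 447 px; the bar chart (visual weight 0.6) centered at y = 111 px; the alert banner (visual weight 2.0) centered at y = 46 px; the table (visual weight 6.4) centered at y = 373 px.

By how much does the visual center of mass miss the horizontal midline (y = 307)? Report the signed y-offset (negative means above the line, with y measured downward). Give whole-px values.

≈ 39 px

Weights sum to 5.6 + 0.6 + 2.0 + 6.4 = 14.6.
Σw·y = 5.6·447 + 0.6·111 + 2.0·46 + 6.4·373 = 5049.0, so ȳ = 5049.0/14.6 ≈ 345.82.
Offset from y = 307: 345.82 − 307 ≈ 38.82.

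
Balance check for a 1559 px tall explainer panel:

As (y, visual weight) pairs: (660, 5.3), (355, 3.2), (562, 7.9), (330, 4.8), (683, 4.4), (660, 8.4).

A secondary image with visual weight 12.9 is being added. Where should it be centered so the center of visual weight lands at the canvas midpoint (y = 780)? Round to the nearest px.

y ≈ 1347

New total weight: (5.3 + 3.2 + 7.9 + 4.8 + 4.4 + 8.4) + 12.9 = 46.9.
y: target moment 46.9×780 = 36582.0; current 5.3·660 + 3.2·355 + 7.9·562 + 4.8·330 + 4.4·683 + 8.4·660 = 19207.0; the secondary image supplies 17375.0, so y = 17375.0/12.9 ≈ 1346.90.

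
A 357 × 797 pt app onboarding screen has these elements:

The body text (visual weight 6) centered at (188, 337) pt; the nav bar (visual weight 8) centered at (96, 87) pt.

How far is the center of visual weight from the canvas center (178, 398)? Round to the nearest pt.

≈ 208 pt

Total weight = 6 + 8 = 14.
Σw·x = 6·188 + 8·96 = 1896, so x̄ = 1896/14 ≈ 135.43.
Σw·y = 6·337 + 8·87 = 2718, so ȳ = 2718/14 ≈ 194.14.
Offset from (178, 398): Δx ≈ -42.57, Δy ≈ -203.86; distance = √(Δx² + Δy²) ≈ 208.25.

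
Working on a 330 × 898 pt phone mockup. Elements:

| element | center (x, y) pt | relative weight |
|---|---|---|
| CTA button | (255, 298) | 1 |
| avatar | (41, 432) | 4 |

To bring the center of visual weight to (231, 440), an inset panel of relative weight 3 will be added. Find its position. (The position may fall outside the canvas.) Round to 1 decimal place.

New total weight: (1 + 4) + 3 = 8.
Along x: (419 + 3·x) / 8 = 231 (existing moment 1·255 + 4·41 = 419) ⇒ x = (1848 − 419) / 3 ≈ 476.33.
Along y: (2026 + 3·y) / 8 = 440 (existing moment 1·298 + 4·432 = 2026) ⇒ y = (3520 − 2026) / 3 ≈ 498.00.

(476.3, 498.0)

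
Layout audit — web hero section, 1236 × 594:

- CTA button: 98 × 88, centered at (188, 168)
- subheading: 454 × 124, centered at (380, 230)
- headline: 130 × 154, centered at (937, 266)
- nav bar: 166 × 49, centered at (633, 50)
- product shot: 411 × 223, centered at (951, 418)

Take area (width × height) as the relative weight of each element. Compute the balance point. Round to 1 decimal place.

Areas: CTA button 98·88 = 8624, subheading 454·124 = 56296, headline 130·154 = 20020, nav bar 166·49 = 8134, product shot 411·223 = 91653. Total weight = 184727.
x-moment: 8624·188 + 56296·380 + 20020·937 + 8134·633 + 91653·951 = 134083357; centroid 134083357/184727 ≈ 725.85.
y-moment: 8624·168 + 56296·230 + 20020·266 + 8134·50 + 91653·418 = 58439886; centroid 58439886/184727 ≈ 316.36.

(725.8, 316.4)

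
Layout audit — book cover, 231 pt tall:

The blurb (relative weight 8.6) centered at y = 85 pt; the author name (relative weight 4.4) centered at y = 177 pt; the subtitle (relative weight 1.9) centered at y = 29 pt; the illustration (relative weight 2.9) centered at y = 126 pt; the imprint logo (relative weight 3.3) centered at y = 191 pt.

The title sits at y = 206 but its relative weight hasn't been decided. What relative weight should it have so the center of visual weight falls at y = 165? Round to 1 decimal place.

Existing Σw = 21.1 (8.6 + 4.4 + 1.9 + 2.9 + 3.3); existing moment 8.6·85 + 4.4·177 + 1.9·29 + 2.9·126 + 3.3·191 = 2560.6.
Set Σw·y/Σw = 165: (2560.6 + 206w) = 165·(21.1 + w).
So w = (165·21.1 − 2560.6)/(206 − 165) = 920.9/41 ≈ 22.46.

w ≈ 22.5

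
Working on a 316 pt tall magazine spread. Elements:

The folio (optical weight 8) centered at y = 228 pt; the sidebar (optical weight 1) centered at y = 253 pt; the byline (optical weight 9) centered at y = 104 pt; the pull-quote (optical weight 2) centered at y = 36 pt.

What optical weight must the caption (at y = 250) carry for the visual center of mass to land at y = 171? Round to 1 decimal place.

Existing Σw = 20 (8 + 1 + 9 + 2); existing moment 8·228 + 1·253 + 9·104 + 2·36 = 3085.
For the centroid to hit 171: (3085 + w·250) / (20 + w) = 171.
Rearranging, w·(250 − 171) = 171·20 − 3085 = 335, so w ≈ 335/79 = 4.24.

w ≈ 4.2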